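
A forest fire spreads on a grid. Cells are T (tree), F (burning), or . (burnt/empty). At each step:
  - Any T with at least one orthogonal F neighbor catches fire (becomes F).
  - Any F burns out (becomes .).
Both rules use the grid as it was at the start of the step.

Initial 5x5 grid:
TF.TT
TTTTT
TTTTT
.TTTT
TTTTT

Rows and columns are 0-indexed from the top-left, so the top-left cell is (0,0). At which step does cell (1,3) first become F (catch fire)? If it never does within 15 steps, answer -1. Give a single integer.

Step 1: cell (1,3)='T' (+2 fires, +1 burnt)
Step 2: cell (1,3)='T' (+3 fires, +2 burnt)
Step 3: cell (1,3)='F' (+4 fires, +3 burnt)
  -> target ignites at step 3
Step 4: cell (1,3)='.' (+5 fires, +4 burnt)
Step 5: cell (1,3)='.' (+5 fires, +5 burnt)
Step 6: cell (1,3)='.' (+2 fires, +5 burnt)
Step 7: cell (1,3)='.' (+1 fires, +2 burnt)
Step 8: cell (1,3)='.' (+0 fires, +1 burnt)
  fire out at step 8

3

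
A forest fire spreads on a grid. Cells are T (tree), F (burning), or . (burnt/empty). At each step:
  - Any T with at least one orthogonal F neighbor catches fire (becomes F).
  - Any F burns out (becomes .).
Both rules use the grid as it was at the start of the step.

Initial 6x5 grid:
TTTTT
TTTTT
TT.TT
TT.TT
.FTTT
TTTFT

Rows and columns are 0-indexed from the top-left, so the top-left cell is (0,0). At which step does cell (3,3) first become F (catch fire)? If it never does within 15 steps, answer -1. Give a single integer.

Step 1: cell (3,3)='T' (+6 fires, +2 burnt)
Step 2: cell (3,3)='F' (+5 fires, +6 burnt)
  -> target ignites at step 2
Step 3: cell (3,3)='.' (+4 fires, +5 burnt)
Step 4: cell (3,3)='.' (+5 fires, +4 burnt)
Step 5: cell (3,3)='.' (+4 fires, +5 burnt)
Step 6: cell (3,3)='.' (+1 fires, +4 burnt)
Step 7: cell (3,3)='.' (+0 fires, +1 burnt)
  fire out at step 7

2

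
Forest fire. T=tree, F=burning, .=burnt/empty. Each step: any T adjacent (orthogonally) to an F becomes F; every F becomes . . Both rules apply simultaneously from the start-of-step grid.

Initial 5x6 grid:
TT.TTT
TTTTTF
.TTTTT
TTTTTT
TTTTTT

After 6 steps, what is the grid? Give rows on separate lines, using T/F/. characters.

Step 1: 3 trees catch fire, 1 burn out
  TT.TTF
  TTTTF.
  .TTTTF
  TTTTTT
  TTTTTT
Step 2: 4 trees catch fire, 3 burn out
  TT.TF.
  TTTF..
  .TTTF.
  TTTTTF
  TTTTTT
Step 3: 5 trees catch fire, 4 burn out
  TT.F..
  TTF...
  .TTF..
  TTTTF.
  TTTTTF
Step 4: 4 trees catch fire, 5 burn out
  TT....
  TF....
  .TF...
  TTTF..
  TTTTF.
Step 5: 5 trees catch fire, 4 burn out
  TF....
  F.....
  .F....
  TTF...
  TTTF..
Step 6: 3 trees catch fire, 5 burn out
  F.....
  ......
  ......
  TF....
  TTF...

F.....
......
......
TF....
TTF...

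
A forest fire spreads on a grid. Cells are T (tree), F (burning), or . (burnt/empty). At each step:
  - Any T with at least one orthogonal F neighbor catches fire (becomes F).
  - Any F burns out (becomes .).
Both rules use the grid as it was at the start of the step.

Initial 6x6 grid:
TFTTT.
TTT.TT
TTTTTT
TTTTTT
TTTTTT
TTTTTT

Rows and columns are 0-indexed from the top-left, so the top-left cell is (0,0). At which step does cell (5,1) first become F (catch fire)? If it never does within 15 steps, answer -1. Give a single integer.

Step 1: cell (5,1)='T' (+3 fires, +1 burnt)
Step 2: cell (5,1)='T' (+4 fires, +3 burnt)
Step 3: cell (5,1)='T' (+4 fires, +4 burnt)
Step 4: cell (5,1)='T' (+5 fires, +4 burnt)
Step 5: cell (5,1)='F' (+6 fires, +5 burnt)
  -> target ignites at step 5
Step 6: cell (5,1)='.' (+5 fires, +6 burnt)
Step 7: cell (5,1)='.' (+3 fires, +5 burnt)
Step 8: cell (5,1)='.' (+2 fires, +3 burnt)
Step 9: cell (5,1)='.' (+1 fires, +2 burnt)
Step 10: cell (5,1)='.' (+0 fires, +1 burnt)
  fire out at step 10

5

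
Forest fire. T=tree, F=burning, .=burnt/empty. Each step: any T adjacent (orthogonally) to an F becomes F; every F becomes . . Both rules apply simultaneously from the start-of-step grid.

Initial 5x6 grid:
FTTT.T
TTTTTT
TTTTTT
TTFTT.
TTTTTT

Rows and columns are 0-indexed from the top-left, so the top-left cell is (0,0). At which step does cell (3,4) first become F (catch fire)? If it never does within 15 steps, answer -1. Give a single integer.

Step 1: cell (3,4)='T' (+6 fires, +2 burnt)
Step 2: cell (3,4)='F' (+10 fires, +6 burnt)
  -> target ignites at step 2
Step 3: cell (3,4)='.' (+5 fires, +10 burnt)
Step 4: cell (3,4)='.' (+3 fires, +5 burnt)
Step 5: cell (3,4)='.' (+1 fires, +3 burnt)
Step 6: cell (3,4)='.' (+1 fires, +1 burnt)
Step 7: cell (3,4)='.' (+0 fires, +1 burnt)
  fire out at step 7

2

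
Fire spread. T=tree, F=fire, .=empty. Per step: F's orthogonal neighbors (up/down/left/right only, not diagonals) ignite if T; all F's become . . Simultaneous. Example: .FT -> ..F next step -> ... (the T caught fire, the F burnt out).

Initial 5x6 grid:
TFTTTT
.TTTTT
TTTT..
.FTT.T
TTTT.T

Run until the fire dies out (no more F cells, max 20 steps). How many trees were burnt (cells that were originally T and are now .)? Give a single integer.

Answer: 20

Derivation:
Step 1: +6 fires, +2 burnt (F count now 6)
Step 2: +7 fires, +6 burnt (F count now 7)
Step 3: +4 fires, +7 burnt (F count now 4)
Step 4: +2 fires, +4 burnt (F count now 2)
Step 5: +1 fires, +2 burnt (F count now 1)
Step 6: +0 fires, +1 burnt (F count now 0)
Fire out after step 6
Initially T: 22, now '.': 28
Total burnt (originally-T cells now '.'): 20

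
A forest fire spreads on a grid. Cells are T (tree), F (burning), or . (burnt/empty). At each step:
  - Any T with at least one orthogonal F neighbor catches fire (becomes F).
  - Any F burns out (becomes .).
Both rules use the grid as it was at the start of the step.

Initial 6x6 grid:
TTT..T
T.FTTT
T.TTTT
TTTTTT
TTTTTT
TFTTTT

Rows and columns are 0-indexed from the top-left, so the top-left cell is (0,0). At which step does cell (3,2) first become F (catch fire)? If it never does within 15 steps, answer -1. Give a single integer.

Step 1: cell (3,2)='T' (+6 fires, +2 burnt)
Step 2: cell (3,2)='F' (+8 fires, +6 burnt)
  -> target ignites at step 2
Step 3: cell (3,2)='.' (+7 fires, +8 burnt)
Step 4: cell (3,2)='.' (+7 fires, +7 burnt)
Step 5: cell (3,2)='.' (+2 fires, +7 burnt)
Step 6: cell (3,2)='.' (+0 fires, +2 burnt)
  fire out at step 6

2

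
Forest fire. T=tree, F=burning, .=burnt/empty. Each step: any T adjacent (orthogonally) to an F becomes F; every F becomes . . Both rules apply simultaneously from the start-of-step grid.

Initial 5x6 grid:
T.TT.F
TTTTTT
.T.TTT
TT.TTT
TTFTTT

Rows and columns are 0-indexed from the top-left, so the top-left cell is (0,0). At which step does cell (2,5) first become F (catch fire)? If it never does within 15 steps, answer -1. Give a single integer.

Step 1: cell (2,5)='T' (+3 fires, +2 burnt)
Step 2: cell (2,5)='F' (+6 fires, +3 burnt)
  -> target ignites at step 2
Step 3: cell (2,5)='.' (+8 fires, +6 burnt)
Step 4: cell (2,5)='.' (+3 fires, +8 burnt)
Step 5: cell (2,5)='.' (+2 fires, +3 burnt)
Step 6: cell (2,5)='.' (+1 fires, +2 burnt)
Step 7: cell (2,5)='.' (+0 fires, +1 burnt)
  fire out at step 7

2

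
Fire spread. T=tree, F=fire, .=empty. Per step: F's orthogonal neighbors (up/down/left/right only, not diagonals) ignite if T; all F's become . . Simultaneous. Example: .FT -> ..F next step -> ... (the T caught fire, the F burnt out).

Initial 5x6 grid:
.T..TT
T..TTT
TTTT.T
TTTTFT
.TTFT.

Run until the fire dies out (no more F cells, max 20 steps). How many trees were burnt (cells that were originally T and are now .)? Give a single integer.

Answer: 19

Derivation:
Step 1: +4 fires, +2 burnt (F count now 4)
Step 2: +4 fires, +4 burnt (F count now 4)
Step 3: +4 fires, +4 burnt (F count now 4)
Step 4: +4 fires, +4 burnt (F count now 4)
Step 5: +2 fires, +4 burnt (F count now 2)
Step 6: +1 fires, +2 burnt (F count now 1)
Step 7: +0 fires, +1 burnt (F count now 0)
Fire out after step 7
Initially T: 20, now '.': 29
Total burnt (originally-T cells now '.'): 19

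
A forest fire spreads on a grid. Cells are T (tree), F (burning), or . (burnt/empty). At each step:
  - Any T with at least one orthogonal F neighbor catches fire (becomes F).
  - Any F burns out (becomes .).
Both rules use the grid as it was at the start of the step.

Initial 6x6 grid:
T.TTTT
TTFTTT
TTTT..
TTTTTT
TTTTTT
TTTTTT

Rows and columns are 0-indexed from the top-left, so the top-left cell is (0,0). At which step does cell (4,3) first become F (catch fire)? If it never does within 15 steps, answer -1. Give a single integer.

Step 1: cell (4,3)='T' (+4 fires, +1 burnt)
Step 2: cell (4,3)='T' (+6 fires, +4 burnt)
Step 3: cell (4,3)='T' (+7 fires, +6 burnt)
Step 4: cell (4,3)='F' (+6 fires, +7 burnt)
  -> target ignites at step 4
Step 5: cell (4,3)='.' (+5 fires, +6 burnt)
Step 6: cell (4,3)='.' (+3 fires, +5 burnt)
Step 7: cell (4,3)='.' (+1 fires, +3 burnt)
Step 8: cell (4,3)='.' (+0 fires, +1 burnt)
  fire out at step 8

4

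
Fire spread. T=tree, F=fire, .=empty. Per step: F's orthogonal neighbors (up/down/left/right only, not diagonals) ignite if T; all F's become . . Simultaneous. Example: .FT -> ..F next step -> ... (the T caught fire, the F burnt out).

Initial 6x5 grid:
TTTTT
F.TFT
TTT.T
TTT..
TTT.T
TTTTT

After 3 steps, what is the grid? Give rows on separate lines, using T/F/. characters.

Step 1: 5 trees catch fire, 2 burn out
  FTTFT
  ..F.F
  FTT.T
  TTT..
  TTT.T
  TTTTT
Step 2: 7 trees catch fire, 5 burn out
  .FF.F
  .....
  .FF.F
  FTT..
  TTT.T
  TTTTT
Step 3: 3 trees catch fire, 7 burn out
  .....
  .....
  .....
  .FF..
  FTT.T
  TTTTT

.....
.....
.....
.FF..
FTT.T
TTTTT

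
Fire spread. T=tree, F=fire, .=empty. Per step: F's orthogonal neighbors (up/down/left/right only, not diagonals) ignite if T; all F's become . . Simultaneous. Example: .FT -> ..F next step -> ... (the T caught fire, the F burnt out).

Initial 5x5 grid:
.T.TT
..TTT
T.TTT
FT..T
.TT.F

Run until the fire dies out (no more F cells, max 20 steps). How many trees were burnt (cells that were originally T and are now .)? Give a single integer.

Answer: 13

Derivation:
Step 1: +3 fires, +2 burnt (F count now 3)
Step 2: +2 fires, +3 burnt (F count now 2)
Step 3: +3 fires, +2 burnt (F count now 3)
Step 4: +3 fires, +3 burnt (F count now 3)
Step 5: +2 fires, +3 burnt (F count now 2)
Step 6: +0 fires, +2 burnt (F count now 0)
Fire out after step 6
Initially T: 14, now '.': 24
Total burnt (originally-T cells now '.'): 13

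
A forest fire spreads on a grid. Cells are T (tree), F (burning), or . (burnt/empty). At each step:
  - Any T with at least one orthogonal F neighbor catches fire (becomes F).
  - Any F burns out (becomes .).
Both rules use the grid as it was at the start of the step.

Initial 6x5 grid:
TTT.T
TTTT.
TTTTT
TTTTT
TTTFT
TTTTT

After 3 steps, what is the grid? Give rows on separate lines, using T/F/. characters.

Step 1: 4 trees catch fire, 1 burn out
  TTT.T
  TTTT.
  TTTTT
  TTTFT
  TTF.F
  TTTFT
Step 2: 6 trees catch fire, 4 burn out
  TTT.T
  TTTT.
  TTTFT
  TTF.F
  TF...
  TTF.F
Step 3: 6 trees catch fire, 6 burn out
  TTT.T
  TTTF.
  TTF.F
  TF...
  F....
  TF...

TTT.T
TTTF.
TTF.F
TF...
F....
TF...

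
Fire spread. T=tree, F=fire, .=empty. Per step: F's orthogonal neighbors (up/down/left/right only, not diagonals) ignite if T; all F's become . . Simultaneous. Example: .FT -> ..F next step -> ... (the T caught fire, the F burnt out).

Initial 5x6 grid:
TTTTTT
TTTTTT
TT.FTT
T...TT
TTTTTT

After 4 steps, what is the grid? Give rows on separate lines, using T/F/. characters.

Step 1: 2 trees catch fire, 1 burn out
  TTTTTT
  TTTFTT
  TT..FT
  T...TT
  TTTTTT
Step 2: 5 trees catch fire, 2 burn out
  TTTFTT
  TTF.FT
  TT...F
  T...FT
  TTTTTT
Step 3: 6 trees catch fire, 5 burn out
  TTF.FT
  TF...F
  TT....
  T....F
  TTTTFT
Step 4: 6 trees catch fire, 6 burn out
  TF...F
  F.....
  TF....
  T.....
  TTTF.F

TF...F
F.....
TF....
T.....
TTTF.F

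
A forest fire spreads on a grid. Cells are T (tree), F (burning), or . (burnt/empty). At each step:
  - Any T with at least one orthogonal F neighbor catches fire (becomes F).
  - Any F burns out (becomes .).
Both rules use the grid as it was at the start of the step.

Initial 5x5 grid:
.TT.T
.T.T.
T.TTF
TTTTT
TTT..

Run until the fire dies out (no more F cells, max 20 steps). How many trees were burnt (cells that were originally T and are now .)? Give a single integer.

Step 1: +2 fires, +1 burnt (F count now 2)
Step 2: +3 fires, +2 burnt (F count now 3)
Step 3: +1 fires, +3 burnt (F count now 1)
Step 4: +2 fires, +1 burnt (F count now 2)
Step 5: +2 fires, +2 burnt (F count now 2)
Step 6: +2 fires, +2 burnt (F count now 2)
Step 7: +0 fires, +2 burnt (F count now 0)
Fire out after step 7
Initially T: 16, now '.': 21
Total burnt (originally-T cells now '.'): 12

Answer: 12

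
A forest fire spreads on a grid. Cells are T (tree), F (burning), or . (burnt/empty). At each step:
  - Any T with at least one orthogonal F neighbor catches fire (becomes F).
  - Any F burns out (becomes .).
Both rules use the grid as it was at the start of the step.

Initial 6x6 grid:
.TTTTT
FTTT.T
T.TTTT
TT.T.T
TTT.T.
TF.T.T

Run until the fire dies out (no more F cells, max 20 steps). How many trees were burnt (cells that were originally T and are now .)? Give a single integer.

Step 1: +4 fires, +2 burnt (F count now 4)
Step 2: +6 fires, +4 burnt (F count now 6)
Step 3: +3 fires, +6 burnt (F count now 3)
Step 4: +2 fires, +3 burnt (F count now 2)
Step 5: +3 fires, +2 burnt (F count now 3)
Step 6: +2 fires, +3 burnt (F count now 2)
Step 7: +2 fires, +2 burnt (F count now 2)
Step 8: +0 fires, +2 burnt (F count now 0)
Fire out after step 8
Initially T: 25, now '.': 33
Total burnt (originally-T cells now '.'): 22

Answer: 22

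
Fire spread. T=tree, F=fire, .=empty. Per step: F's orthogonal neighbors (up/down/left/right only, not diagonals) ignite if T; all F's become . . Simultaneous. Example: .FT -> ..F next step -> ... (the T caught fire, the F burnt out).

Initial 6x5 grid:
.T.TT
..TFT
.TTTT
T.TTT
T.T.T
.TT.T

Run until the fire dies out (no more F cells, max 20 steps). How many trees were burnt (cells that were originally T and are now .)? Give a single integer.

Step 1: +4 fires, +1 burnt (F count now 4)
Step 2: +4 fires, +4 burnt (F count now 4)
Step 3: +3 fires, +4 burnt (F count now 3)
Step 4: +2 fires, +3 burnt (F count now 2)
Step 5: +2 fires, +2 burnt (F count now 2)
Step 6: +1 fires, +2 burnt (F count now 1)
Step 7: +0 fires, +1 burnt (F count now 0)
Fire out after step 7
Initially T: 19, now '.': 27
Total burnt (originally-T cells now '.'): 16

Answer: 16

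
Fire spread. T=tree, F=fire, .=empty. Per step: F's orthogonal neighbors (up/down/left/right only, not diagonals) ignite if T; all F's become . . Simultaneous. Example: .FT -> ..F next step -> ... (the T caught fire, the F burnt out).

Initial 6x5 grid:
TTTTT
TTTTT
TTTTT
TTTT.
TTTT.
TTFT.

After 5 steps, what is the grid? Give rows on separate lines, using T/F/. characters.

Step 1: 3 trees catch fire, 1 burn out
  TTTTT
  TTTTT
  TTTTT
  TTTT.
  TTFT.
  TF.F.
Step 2: 4 trees catch fire, 3 burn out
  TTTTT
  TTTTT
  TTTTT
  TTFT.
  TF.F.
  F....
Step 3: 4 trees catch fire, 4 burn out
  TTTTT
  TTTTT
  TTFTT
  TF.F.
  F....
  .....
Step 4: 4 trees catch fire, 4 burn out
  TTTTT
  TTFTT
  TF.FT
  F....
  .....
  .....
Step 5: 5 trees catch fire, 4 burn out
  TTFTT
  TF.FT
  F...F
  .....
  .....
  .....

TTFTT
TF.FT
F...F
.....
.....
.....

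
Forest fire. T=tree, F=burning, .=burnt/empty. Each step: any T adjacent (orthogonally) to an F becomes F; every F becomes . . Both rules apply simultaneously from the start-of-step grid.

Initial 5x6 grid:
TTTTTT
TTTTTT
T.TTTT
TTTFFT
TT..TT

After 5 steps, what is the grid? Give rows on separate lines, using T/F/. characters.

Step 1: 5 trees catch fire, 2 burn out
  TTTTTT
  TTTTTT
  T.TFFT
  TTF..F
  TT..FT
Step 2: 6 trees catch fire, 5 burn out
  TTTTTT
  TTTFFT
  T.F..F
  TF....
  TT...F
Step 3: 6 trees catch fire, 6 burn out
  TTTFFT
  TTF..F
  T.....
  F.....
  TF....
Step 4: 5 trees catch fire, 6 burn out
  TTF..F
  TF....
  F.....
  ......
  F.....
Step 5: 2 trees catch fire, 5 burn out
  TF....
  F.....
  ......
  ......
  ......

TF....
F.....
......
......
......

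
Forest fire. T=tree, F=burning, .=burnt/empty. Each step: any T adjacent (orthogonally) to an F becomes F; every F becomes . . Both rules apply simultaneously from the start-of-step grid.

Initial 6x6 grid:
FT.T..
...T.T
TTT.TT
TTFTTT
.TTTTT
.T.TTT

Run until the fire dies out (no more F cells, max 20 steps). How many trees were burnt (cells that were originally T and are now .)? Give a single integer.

Answer: 21

Derivation:
Step 1: +5 fires, +2 burnt (F count now 5)
Step 2: +5 fires, +5 burnt (F count now 5)
Step 3: +6 fires, +5 burnt (F count now 6)
Step 4: +3 fires, +6 burnt (F count now 3)
Step 5: +2 fires, +3 burnt (F count now 2)
Step 6: +0 fires, +2 burnt (F count now 0)
Fire out after step 6
Initially T: 23, now '.': 34
Total burnt (originally-T cells now '.'): 21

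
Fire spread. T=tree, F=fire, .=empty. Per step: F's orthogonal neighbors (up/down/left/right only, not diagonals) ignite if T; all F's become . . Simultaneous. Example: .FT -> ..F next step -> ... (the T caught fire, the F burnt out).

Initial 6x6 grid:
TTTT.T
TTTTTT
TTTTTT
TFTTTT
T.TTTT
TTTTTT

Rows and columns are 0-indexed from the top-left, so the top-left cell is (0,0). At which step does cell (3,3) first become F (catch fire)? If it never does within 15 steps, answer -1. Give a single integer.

Step 1: cell (3,3)='T' (+3 fires, +1 burnt)
Step 2: cell (3,3)='F' (+6 fires, +3 burnt)
  -> target ignites at step 2
Step 3: cell (3,3)='.' (+8 fires, +6 burnt)
Step 4: cell (3,3)='.' (+8 fires, +8 burnt)
Step 5: cell (3,3)='.' (+5 fires, +8 burnt)
Step 6: cell (3,3)='.' (+2 fires, +5 burnt)
Step 7: cell (3,3)='.' (+1 fires, +2 burnt)
Step 8: cell (3,3)='.' (+0 fires, +1 burnt)
  fire out at step 8

2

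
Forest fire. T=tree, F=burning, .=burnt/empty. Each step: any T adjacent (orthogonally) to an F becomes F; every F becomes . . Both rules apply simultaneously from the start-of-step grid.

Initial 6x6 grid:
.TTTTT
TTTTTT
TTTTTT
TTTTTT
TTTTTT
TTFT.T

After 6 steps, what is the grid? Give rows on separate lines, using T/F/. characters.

Step 1: 3 trees catch fire, 1 burn out
  .TTTTT
  TTTTTT
  TTTTTT
  TTTTTT
  TTFTTT
  TF.F.T
Step 2: 4 trees catch fire, 3 burn out
  .TTTTT
  TTTTTT
  TTTTTT
  TTFTTT
  TF.FTT
  F....T
Step 3: 5 trees catch fire, 4 burn out
  .TTTTT
  TTTTTT
  TTFTTT
  TF.FTT
  F...FT
  .....T
Step 4: 6 trees catch fire, 5 burn out
  .TTTTT
  TTFTTT
  TF.FTT
  F...FT
  .....F
  .....T
Step 5: 7 trees catch fire, 6 burn out
  .TFTTT
  TF.FTT
  F...FT
  .....F
  ......
  .....F
Step 6: 5 trees catch fire, 7 burn out
  .F.FTT
  F...FT
  .....F
  ......
  ......
  ......

.F.FTT
F...FT
.....F
......
......
......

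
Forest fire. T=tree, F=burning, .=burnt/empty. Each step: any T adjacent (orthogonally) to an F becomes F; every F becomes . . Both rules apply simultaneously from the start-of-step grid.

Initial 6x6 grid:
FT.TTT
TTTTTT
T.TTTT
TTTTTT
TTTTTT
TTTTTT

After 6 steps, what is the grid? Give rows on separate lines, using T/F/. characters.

Step 1: 2 trees catch fire, 1 burn out
  .F.TTT
  FTTTTT
  T.TTTT
  TTTTTT
  TTTTTT
  TTTTTT
Step 2: 2 trees catch fire, 2 burn out
  ...TTT
  .FTTTT
  F.TTTT
  TTTTTT
  TTTTTT
  TTTTTT
Step 3: 2 trees catch fire, 2 burn out
  ...TTT
  ..FTTT
  ..TTTT
  FTTTTT
  TTTTTT
  TTTTTT
Step 4: 4 trees catch fire, 2 burn out
  ...TTT
  ...FTT
  ..FTTT
  .FTTTT
  FTTTTT
  TTTTTT
Step 5: 6 trees catch fire, 4 burn out
  ...FTT
  ....FT
  ...FTT
  ..FTTT
  .FTTTT
  FTTTTT
Step 6: 6 trees catch fire, 6 burn out
  ....FT
  .....F
  ....FT
  ...FTT
  ..FTTT
  .FTTTT

....FT
.....F
....FT
...FTT
..FTTT
.FTTTT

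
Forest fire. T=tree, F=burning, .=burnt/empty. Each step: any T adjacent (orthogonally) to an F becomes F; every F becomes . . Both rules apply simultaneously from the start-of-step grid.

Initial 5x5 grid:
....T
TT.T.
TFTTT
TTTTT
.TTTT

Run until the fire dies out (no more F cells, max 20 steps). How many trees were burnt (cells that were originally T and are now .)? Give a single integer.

Answer: 16

Derivation:
Step 1: +4 fires, +1 burnt (F count now 4)
Step 2: +5 fires, +4 burnt (F count now 5)
Step 3: +4 fires, +5 burnt (F count now 4)
Step 4: +2 fires, +4 burnt (F count now 2)
Step 5: +1 fires, +2 burnt (F count now 1)
Step 6: +0 fires, +1 burnt (F count now 0)
Fire out after step 6
Initially T: 17, now '.': 24
Total burnt (originally-T cells now '.'): 16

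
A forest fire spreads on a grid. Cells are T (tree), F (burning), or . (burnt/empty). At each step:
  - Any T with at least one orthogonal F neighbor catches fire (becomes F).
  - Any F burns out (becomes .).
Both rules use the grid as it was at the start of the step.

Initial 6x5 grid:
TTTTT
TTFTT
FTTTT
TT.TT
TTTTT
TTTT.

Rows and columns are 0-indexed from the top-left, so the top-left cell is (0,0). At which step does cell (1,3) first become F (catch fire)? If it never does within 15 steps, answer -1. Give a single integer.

Step 1: cell (1,3)='F' (+7 fires, +2 burnt)
  -> target ignites at step 1
Step 2: cell (1,3)='.' (+7 fires, +7 burnt)
Step 3: cell (1,3)='.' (+5 fires, +7 burnt)
Step 4: cell (1,3)='.' (+4 fires, +5 burnt)
Step 5: cell (1,3)='.' (+3 fires, +4 burnt)
Step 6: cell (1,3)='.' (+0 fires, +3 burnt)
  fire out at step 6

1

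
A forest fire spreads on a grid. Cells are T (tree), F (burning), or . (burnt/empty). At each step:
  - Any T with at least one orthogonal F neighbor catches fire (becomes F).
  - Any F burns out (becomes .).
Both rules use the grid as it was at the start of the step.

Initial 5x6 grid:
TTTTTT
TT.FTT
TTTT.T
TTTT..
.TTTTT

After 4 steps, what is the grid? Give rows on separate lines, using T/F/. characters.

Step 1: 3 trees catch fire, 1 burn out
  TTTFTT
  TT..FT
  TTTF.T
  TTTT..
  .TTTTT
Step 2: 5 trees catch fire, 3 burn out
  TTF.FT
  TT...F
  TTF..T
  TTTF..
  .TTTTT
Step 3: 6 trees catch fire, 5 burn out
  TF...F
  TT....
  TF...F
  TTF...
  .TTFTT
Step 4: 6 trees catch fire, 6 burn out
  F.....
  TF....
  F.....
  TF....
  .TF.FT

F.....
TF....
F.....
TF....
.TF.FT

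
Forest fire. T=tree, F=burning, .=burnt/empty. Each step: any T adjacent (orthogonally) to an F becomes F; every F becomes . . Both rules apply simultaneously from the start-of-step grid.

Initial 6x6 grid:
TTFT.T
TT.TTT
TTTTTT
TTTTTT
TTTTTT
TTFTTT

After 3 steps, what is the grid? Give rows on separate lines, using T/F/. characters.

Step 1: 5 trees catch fire, 2 burn out
  TF.F.T
  TT.TTT
  TTTTTT
  TTTTTT
  TTFTTT
  TF.FTT
Step 2: 8 trees catch fire, 5 burn out
  F....T
  TF.FTT
  TTTTTT
  TTFTTT
  TF.FTT
  F...FT
Step 3: 10 trees catch fire, 8 burn out
  .....T
  F...FT
  TFFFTT
  TF.FTT
  F...FT
  .....F

.....T
F...FT
TFFFTT
TF.FTT
F...FT
.....F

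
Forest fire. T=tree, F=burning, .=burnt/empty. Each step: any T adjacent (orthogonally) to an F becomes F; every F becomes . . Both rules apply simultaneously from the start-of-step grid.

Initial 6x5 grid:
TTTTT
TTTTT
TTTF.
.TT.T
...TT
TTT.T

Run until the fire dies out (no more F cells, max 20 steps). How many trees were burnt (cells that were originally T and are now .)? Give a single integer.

Answer: 15

Derivation:
Step 1: +2 fires, +1 burnt (F count now 2)
Step 2: +5 fires, +2 burnt (F count now 5)
Step 3: +5 fires, +5 burnt (F count now 5)
Step 4: +2 fires, +5 burnt (F count now 2)
Step 5: +1 fires, +2 burnt (F count now 1)
Step 6: +0 fires, +1 burnt (F count now 0)
Fire out after step 6
Initially T: 22, now '.': 23
Total burnt (originally-T cells now '.'): 15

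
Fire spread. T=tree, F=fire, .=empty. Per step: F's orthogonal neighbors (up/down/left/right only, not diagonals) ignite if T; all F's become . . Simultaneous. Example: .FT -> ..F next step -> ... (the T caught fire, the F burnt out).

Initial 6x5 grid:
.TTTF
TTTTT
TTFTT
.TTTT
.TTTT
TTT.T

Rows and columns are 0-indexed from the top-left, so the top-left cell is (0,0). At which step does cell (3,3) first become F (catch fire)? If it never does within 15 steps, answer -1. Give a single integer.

Step 1: cell (3,3)='T' (+6 fires, +2 burnt)
Step 2: cell (3,3)='F' (+8 fires, +6 burnt)
  -> target ignites at step 2
Step 3: cell (3,3)='.' (+6 fires, +8 burnt)
Step 4: cell (3,3)='.' (+2 fires, +6 burnt)
Step 5: cell (3,3)='.' (+2 fires, +2 burnt)
Step 6: cell (3,3)='.' (+0 fires, +2 burnt)
  fire out at step 6

2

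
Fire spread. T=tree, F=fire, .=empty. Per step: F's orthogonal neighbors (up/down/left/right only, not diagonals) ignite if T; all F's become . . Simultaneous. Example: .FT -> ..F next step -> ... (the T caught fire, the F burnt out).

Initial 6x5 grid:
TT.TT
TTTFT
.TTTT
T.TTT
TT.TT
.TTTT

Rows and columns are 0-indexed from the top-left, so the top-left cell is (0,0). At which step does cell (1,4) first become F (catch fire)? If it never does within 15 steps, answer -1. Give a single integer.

Step 1: cell (1,4)='F' (+4 fires, +1 burnt)
  -> target ignites at step 1
Step 2: cell (1,4)='.' (+5 fires, +4 burnt)
Step 3: cell (1,4)='.' (+6 fires, +5 burnt)
Step 4: cell (1,4)='.' (+3 fires, +6 burnt)
Step 5: cell (1,4)='.' (+2 fires, +3 burnt)
Step 6: cell (1,4)='.' (+1 fires, +2 burnt)
Step 7: cell (1,4)='.' (+1 fires, +1 burnt)
Step 8: cell (1,4)='.' (+1 fires, +1 burnt)
Step 9: cell (1,4)='.' (+1 fires, +1 burnt)
Step 10: cell (1,4)='.' (+0 fires, +1 burnt)
  fire out at step 10

1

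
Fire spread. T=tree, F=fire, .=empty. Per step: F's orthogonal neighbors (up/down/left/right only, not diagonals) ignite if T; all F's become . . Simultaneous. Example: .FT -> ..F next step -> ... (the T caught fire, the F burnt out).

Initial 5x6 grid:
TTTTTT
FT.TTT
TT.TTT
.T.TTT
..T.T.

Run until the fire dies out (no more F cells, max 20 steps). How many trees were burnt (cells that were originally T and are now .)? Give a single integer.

Answer: 20

Derivation:
Step 1: +3 fires, +1 burnt (F count now 3)
Step 2: +2 fires, +3 burnt (F count now 2)
Step 3: +2 fires, +2 burnt (F count now 2)
Step 4: +1 fires, +2 burnt (F count now 1)
Step 5: +2 fires, +1 burnt (F count now 2)
Step 6: +3 fires, +2 burnt (F count now 3)
Step 7: +3 fires, +3 burnt (F count now 3)
Step 8: +2 fires, +3 burnt (F count now 2)
Step 9: +2 fires, +2 burnt (F count now 2)
Step 10: +0 fires, +2 burnt (F count now 0)
Fire out after step 10
Initially T: 21, now '.': 29
Total burnt (originally-T cells now '.'): 20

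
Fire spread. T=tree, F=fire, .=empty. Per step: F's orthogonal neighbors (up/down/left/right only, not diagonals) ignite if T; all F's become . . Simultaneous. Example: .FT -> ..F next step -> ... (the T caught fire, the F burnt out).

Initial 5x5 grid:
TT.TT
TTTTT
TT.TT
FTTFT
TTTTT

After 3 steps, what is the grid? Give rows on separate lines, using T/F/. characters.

Step 1: 7 trees catch fire, 2 burn out
  TT.TT
  TTTTT
  FT.FT
  .FF.F
  FTTFT
Step 2: 7 trees catch fire, 7 burn out
  TT.TT
  FTTFT
  .F..F
  .....
  .FF.F
Step 3: 5 trees catch fire, 7 burn out
  FT.FT
  .FF.F
  .....
  .....
  .....

FT.FT
.FF.F
.....
.....
.....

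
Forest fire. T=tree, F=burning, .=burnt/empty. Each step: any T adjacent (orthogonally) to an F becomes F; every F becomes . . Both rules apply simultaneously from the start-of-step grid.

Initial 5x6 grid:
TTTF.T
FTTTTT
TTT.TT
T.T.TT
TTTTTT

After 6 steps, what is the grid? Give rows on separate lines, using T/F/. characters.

Step 1: 5 trees catch fire, 2 burn out
  FTF..T
  .FTFTT
  FTT.TT
  T.T.TT
  TTTTTT
Step 2: 5 trees catch fire, 5 burn out
  .F...T
  ..F.FT
  .FT.TT
  F.T.TT
  TTTTTT
Step 3: 4 trees catch fire, 5 burn out
  .....T
  .....F
  ..F.FT
  ..T.TT
  FTTTTT
Step 4: 5 trees catch fire, 4 burn out
  .....F
  ......
  .....F
  ..F.FT
  .FTTTT
Step 5: 3 trees catch fire, 5 burn out
  ......
  ......
  ......
  .....F
  ..FTFT
Step 6: 2 trees catch fire, 3 burn out
  ......
  ......
  ......
  ......
  ...F.F

......
......
......
......
...F.F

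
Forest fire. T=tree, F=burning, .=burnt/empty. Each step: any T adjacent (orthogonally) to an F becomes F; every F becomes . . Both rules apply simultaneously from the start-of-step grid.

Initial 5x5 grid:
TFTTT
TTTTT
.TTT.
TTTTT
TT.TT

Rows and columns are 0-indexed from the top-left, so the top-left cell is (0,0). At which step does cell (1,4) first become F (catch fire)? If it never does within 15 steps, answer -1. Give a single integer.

Step 1: cell (1,4)='T' (+3 fires, +1 burnt)
Step 2: cell (1,4)='T' (+4 fires, +3 burnt)
Step 3: cell (1,4)='T' (+4 fires, +4 burnt)
Step 4: cell (1,4)='F' (+5 fires, +4 burnt)
  -> target ignites at step 4
Step 5: cell (1,4)='.' (+2 fires, +5 burnt)
Step 6: cell (1,4)='.' (+2 fires, +2 burnt)
Step 7: cell (1,4)='.' (+1 fires, +2 burnt)
Step 8: cell (1,4)='.' (+0 fires, +1 burnt)
  fire out at step 8

4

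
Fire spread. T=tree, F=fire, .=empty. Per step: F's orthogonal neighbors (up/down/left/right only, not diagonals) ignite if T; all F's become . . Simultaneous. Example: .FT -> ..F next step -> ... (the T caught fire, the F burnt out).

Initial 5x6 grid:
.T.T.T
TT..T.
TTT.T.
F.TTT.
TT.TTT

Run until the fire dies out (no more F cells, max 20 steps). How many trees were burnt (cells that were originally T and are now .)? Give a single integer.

Step 1: +2 fires, +1 burnt (F count now 2)
Step 2: +3 fires, +2 burnt (F count now 3)
Step 3: +2 fires, +3 burnt (F count now 2)
Step 4: +2 fires, +2 burnt (F count now 2)
Step 5: +1 fires, +2 burnt (F count now 1)
Step 6: +2 fires, +1 burnt (F count now 2)
Step 7: +2 fires, +2 burnt (F count now 2)
Step 8: +2 fires, +2 burnt (F count now 2)
Step 9: +0 fires, +2 burnt (F count now 0)
Fire out after step 9
Initially T: 18, now '.': 28
Total burnt (originally-T cells now '.'): 16

Answer: 16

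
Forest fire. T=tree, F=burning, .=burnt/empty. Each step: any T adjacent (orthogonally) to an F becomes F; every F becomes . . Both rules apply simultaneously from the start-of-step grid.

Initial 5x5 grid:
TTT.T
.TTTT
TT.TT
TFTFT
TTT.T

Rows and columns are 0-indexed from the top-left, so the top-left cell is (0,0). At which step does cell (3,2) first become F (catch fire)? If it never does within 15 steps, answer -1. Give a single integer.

Step 1: cell (3,2)='F' (+6 fires, +2 burnt)
  -> target ignites at step 1
Step 2: cell (3,2)='.' (+7 fires, +6 burnt)
Step 3: cell (3,2)='.' (+3 fires, +7 burnt)
Step 4: cell (3,2)='.' (+3 fires, +3 burnt)
Step 5: cell (3,2)='.' (+0 fires, +3 burnt)
  fire out at step 5

1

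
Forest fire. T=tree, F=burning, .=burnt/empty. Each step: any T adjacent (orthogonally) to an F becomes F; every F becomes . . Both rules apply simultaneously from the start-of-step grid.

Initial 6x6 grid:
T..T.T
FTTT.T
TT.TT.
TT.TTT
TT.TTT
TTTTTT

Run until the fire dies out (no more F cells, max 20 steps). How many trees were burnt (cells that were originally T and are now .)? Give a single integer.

Step 1: +3 fires, +1 burnt (F count now 3)
Step 2: +3 fires, +3 burnt (F count now 3)
Step 3: +3 fires, +3 burnt (F count now 3)
Step 4: +4 fires, +3 burnt (F count now 4)
Step 5: +3 fires, +4 burnt (F count now 3)
Step 6: +3 fires, +3 burnt (F count now 3)
Step 7: +3 fires, +3 burnt (F count now 3)
Step 8: +2 fires, +3 burnt (F count now 2)
Step 9: +1 fires, +2 burnt (F count now 1)
Step 10: +0 fires, +1 burnt (F count now 0)
Fire out after step 10
Initially T: 27, now '.': 34
Total burnt (originally-T cells now '.'): 25

Answer: 25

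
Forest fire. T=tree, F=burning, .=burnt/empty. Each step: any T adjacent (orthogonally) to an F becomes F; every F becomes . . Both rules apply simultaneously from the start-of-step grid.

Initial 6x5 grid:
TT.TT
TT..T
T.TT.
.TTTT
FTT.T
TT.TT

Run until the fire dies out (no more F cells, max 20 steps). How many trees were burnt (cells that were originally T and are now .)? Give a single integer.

Step 1: +2 fires, +1 burnt (F count now 2)
Step 2: +3 fires, +2 burnt (F count now 3)
Step 3: +1 fires, +3 burnt (F count now 1)
Step 4: +2 fires, +1 burnt (F count now 2)
Step 5: +2 fires, +2 burnt (F count now 2)
Step 6: +1 fires, +2 burnt (F count now 1)
Step 7: +1 fires, +1 burnt (F count now 1)
Step 8: +1 fires, +1 burnt (F count now 1)
Step 9: +0 fires, +1 burnt (F count now 0)
Fire out after step 9
Initially T: 21, now '.': 22
Total burnt (originally-T cells now '.'): 13

Answer: 13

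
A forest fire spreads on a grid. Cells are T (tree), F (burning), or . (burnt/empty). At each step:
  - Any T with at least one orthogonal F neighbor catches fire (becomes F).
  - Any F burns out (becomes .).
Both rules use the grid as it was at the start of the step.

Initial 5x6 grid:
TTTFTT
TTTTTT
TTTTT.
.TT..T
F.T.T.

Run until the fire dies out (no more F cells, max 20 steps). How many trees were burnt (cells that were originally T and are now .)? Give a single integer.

Answer: 19

Derivation:
Step 1: +3 fires, +2 burnt (F count now 3)
Step 2: +5 fires, +3 burnt (F count now 5)
Step 3: +5 fires, +5 burnt (F count now 5)
Step 4: +3 fires, +5 burnt (F count now 3)
Step 5: +3 fires, +3 burnt (F count now 3)
Step 6: +0 fires, +3 burnt (F count now 0)
Fire out after step 6
Initially T: 21, now '.': 28
Total burnt (originally-T cells now '.'): 19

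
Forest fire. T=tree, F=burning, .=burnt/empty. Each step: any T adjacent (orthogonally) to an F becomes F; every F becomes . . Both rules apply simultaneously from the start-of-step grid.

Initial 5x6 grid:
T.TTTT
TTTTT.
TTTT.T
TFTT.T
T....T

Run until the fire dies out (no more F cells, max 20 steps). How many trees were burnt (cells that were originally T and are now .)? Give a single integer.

Step 1: +3 fires, +1 burnt (F count now 3)
Step 2: +5 fires, +3 burnt (F count now 5)
Step 3: +3 fires, +5 burnt (F count now 3)
Step 4: +3 fires, +3 burnt (F count now 3)
Step 5: +2 fires, +3 burnt (F count now 2)
Step 6: +1 fires, +2 burnt (F count now 1)
Step 7: +1 fires, +1 burnt (F count now 1)
Step 8: +0 fires, +1 burnt (F count now 0)
Fire out after step 8
Initially T: 21, now '.': 27
Total burnt (originally-T cells now '.'): 18

Answer: 18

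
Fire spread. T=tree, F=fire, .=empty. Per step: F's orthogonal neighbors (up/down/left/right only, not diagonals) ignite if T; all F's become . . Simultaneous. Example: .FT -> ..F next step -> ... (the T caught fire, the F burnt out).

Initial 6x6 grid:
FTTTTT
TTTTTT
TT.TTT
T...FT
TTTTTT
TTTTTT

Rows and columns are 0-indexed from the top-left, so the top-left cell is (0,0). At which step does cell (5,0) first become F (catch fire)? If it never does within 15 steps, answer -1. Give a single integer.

Step 1: cell (5,0)='T' (+5 fires, +2 burnt)
Step 2: cell (5,0)='T' (+9 fires, +5 burnt)
Step 3: cell (5,0)='T' (+10 fires, +9 burnt)
Step 4: cell (5,0)='T' (+4 fires, +10 burnt)
Step 5: cell (5,0)='F' (+2 fires, +4 burnt)
  -> target ignites at step 5
Step 6: cell (5,0)='.' (+0 fires, +2 burnt)
  fire out at step 6

5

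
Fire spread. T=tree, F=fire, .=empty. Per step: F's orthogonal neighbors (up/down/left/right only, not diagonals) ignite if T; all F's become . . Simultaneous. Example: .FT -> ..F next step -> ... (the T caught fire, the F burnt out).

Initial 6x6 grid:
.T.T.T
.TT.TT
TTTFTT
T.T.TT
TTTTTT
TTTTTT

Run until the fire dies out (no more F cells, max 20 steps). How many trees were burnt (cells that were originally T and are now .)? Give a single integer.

Step 1: +2 fires, +1 burnt (F count now 2)
Step 2: +6 fires, +2 burnt (F count now 6)
Step 3: +6 fires, +6 burnt (F count now 6)
Step 4: +8 fires, +6 burnt (F count now 8)
Step 5: +4 fires, +8 burnt (F count now 4)
Step 6: +1 fires, +4 burnt (F count now 1)
Step 7: +0 fires, +1 burnt (F count now 0)
Fire out after step 7
Initially T: 28, now '.': 35
Total burnt (originally-T cells now '.'): 27

Answer: 27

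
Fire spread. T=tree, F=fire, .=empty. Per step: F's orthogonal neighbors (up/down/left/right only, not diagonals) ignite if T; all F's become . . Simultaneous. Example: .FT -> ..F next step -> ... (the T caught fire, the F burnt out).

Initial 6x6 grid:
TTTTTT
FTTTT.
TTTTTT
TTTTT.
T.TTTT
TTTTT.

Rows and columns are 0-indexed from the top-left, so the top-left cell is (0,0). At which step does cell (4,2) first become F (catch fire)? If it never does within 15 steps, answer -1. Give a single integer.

Step 1: cell (4,2)='T' (+3 fires, +1 burnt)
Step 2: cell (4,2)='T' (+4 fires, +3 burnt)
Step 3: cell (4,2)='T' (+5 fires, +4 burnt)
Step 4: cell (4,2)='T' (+5 fires, +5 burnt)
Step 5: cell (4,2)='F' (+5 fires, +5 burnt)
  -> target ignites at step 5
Step 6: cell (4,2)='.' (+5 fires, +5 burnt)
Step 7: cell (4,2)='.' (+2 fires, +5 burnt)
Step 8: cell (4,2)='.' (+2 fires, +2 burnt)
Step 9: cell (4,2)='.' (+0 fires, +2 burnt)
  fire out at step 9

5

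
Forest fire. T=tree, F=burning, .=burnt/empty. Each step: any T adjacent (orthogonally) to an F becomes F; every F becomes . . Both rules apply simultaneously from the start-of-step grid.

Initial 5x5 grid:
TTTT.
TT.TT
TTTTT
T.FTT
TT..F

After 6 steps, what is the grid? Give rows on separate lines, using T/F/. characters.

Step 1: 3 trees catch fire, 2 burn out
  TTTT.
  TT.TT
  TTFTT
  T..FF
  TT...
Step 2: 3 trees catch fire, 3 burn out
  TTTT.
  TT.TT
  TF.FF
  T....
  TT...
Step 3: 4 trees catch fire, 3 burn out
  TTTT.
  TF.FF
  F....
  T....
  TT...
Step 4: 4 trees catch fire, 4 burn out
  TFTF.
  F....
  .....
  F....
  TT...
Step 5: 3 trees catch fire, 4 burn out
  F.F..
  .....
  .....
  .....
  FT...
Step 6: 1 trees catch fire, 3 burn out
  .....
  .....
  .....
  .....
  .F...

.....
.....
.....
.....
.F...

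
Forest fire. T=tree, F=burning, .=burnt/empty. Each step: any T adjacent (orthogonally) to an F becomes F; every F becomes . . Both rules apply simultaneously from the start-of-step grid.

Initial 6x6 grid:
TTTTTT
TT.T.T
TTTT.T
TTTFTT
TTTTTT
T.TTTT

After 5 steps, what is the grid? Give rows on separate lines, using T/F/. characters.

Step 1: 4 trees catch fire, 1 burn out
  TTTTTT
  TT.T.T
  TTTF.T
  TTF.FT
  TTTFTT
  T.TTTT
Step 2: 7 trees catch fire, 4 burn out
  TTTTTT
  TT.F.T
  TTF..T
  TF...F
  TTF.FT
  T.TFTT
Step 3: 8 trees catch fire, 7 burn out
  TTTFTT
  TT...T
  TF...F
  F.....
  TF...F
  T.F.FT
Step 4: 7 trees catch fire, 8 burn out
  TTF.FT
  TF...F
  F.....
  ......
  F.....
  T....F
Step 5: 4 trees catch fire, 7 burn out
  TF...F
  F.....
  ......
  ......
  ......
  F.....

TF...F
F.....
......
......
......
F.....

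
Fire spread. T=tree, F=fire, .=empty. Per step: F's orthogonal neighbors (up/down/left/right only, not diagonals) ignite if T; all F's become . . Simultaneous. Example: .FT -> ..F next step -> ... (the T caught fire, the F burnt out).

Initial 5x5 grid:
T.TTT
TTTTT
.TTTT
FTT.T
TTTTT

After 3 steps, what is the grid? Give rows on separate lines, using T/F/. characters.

Step 1: 2 trees catch fire, 1 burn out
  T.TTT
  TTTTT
  .TTTT
  .FT.T
  FTTTT
Step 2: 3 trees catch fire, 2 burn out
  T.TTT
  TTTTT
  .FTTT
  ..F.T
  .FTTT
Step 3: 3 trees catch fire, 3 burn out
  T.TTT
  TFTTT
  ..FTT
  ....T
  ..FTT

T.TTT
TFTTT
..FTT
....T
..FTT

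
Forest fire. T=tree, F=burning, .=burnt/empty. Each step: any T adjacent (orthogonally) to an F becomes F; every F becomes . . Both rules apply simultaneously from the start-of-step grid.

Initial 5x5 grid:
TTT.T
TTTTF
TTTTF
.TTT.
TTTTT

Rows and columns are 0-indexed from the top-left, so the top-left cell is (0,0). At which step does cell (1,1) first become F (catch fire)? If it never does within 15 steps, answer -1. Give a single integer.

Step 1: cell (1,1)='T' (+3 fires, +2 burnt)
Step 2: cell (1,1)='T' (+3 fires, +3 burnt)
Step 3: cell (1,1)='F' (+5 fires, +3 burnt)
  -> target ignites at step 3
Step 4: cell (1,1)='.' (+6 fires, +5 burnt)
Step 5: cell (1,1)='.' (+2 fires, +6 burnt)
Step 6: cell (1,1)='.' (+1 fires, +2 burnt)
Step 7: cell (1,1)='.' (+0 fires, +1 burnt)
  fire out at step 7

3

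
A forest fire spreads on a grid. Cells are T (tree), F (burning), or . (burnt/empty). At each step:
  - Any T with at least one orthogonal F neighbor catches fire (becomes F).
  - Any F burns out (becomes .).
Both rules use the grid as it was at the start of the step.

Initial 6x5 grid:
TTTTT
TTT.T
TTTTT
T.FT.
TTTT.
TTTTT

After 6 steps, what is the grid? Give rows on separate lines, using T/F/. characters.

Step 1: 3 trees catch fire, 1 burn out
  TTTTT
  TTT.T
  TTFTT
  T..F.
  TTFT.
  TTTTT
Step 2: 6 trees catch fire, 3 burn out
  TTTTT
  TTF.T
  TF.FT
  T....
  TF.F.
  TTFTT
Step 3: 7 trees catch fire, 6 burn out
  TTFTT
  TF..T
  F...F
  T....
  F....
  TF.FT
Step 4: 7 trees catch fire, 7 burn out
  TF.FT
  F...F
  .....
  F....
  .....
  F...F
Step 5: 2 trees catch fire, 7 burn out
  F...F
  .....
  .....
  .....
  .....
  .....
Step 6: 0 trees catch fire, 2 burn out
  .....
  .....
  .....
  .....
  .....
  .....

.....
.....
.....
.....
.....
.....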